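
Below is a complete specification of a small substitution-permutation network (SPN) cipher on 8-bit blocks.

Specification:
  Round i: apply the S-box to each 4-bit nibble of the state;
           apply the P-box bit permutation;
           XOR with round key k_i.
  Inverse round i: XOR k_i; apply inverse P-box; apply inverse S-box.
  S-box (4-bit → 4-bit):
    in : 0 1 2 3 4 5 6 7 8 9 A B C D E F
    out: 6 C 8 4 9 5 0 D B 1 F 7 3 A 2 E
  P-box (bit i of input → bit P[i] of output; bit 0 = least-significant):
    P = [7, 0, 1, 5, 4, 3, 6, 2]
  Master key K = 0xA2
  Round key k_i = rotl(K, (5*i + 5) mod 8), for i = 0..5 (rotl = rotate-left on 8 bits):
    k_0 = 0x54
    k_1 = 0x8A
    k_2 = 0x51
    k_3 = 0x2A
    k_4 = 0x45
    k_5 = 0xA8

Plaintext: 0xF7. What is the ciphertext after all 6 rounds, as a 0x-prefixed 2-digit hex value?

0x05

s_0 = plaintext = 0xF7
s_1 = Round(s_0, k_0) = 0xBA
s_2 = Round(s_1, k_1) = 0x71
s_3 = Round(s_2, k_2) = 0x27
s_4 = Round(s_3, k_3) = 0x8C
s_5 = Round(s_4, k_4) = 0xD8
s_6 = Round(s_5, k_5) = 0x05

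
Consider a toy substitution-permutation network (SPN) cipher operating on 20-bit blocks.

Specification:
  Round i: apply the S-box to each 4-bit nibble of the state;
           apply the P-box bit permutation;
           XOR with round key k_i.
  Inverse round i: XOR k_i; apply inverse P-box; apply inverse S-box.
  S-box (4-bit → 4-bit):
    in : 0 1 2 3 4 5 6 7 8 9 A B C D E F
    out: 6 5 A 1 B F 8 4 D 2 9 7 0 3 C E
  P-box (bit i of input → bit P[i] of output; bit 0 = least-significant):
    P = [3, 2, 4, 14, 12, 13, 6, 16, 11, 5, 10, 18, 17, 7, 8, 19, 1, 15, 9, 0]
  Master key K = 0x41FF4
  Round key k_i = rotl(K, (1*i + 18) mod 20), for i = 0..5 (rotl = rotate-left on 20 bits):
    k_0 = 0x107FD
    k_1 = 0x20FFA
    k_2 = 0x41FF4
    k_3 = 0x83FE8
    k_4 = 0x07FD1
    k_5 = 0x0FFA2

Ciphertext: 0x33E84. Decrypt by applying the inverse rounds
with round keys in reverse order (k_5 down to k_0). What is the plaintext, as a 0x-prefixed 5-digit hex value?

s_0 = ciphertext = 0x33E84
s_1 = InvRound(s_0, k_5) = 0xD1962
s_2 = InvRound(s_1, k_4) = 0x82F2E
s_3 = InvRound(s_2, k_3) = 0x39C19
s_4 = InvRound(s_3, k_2) = 0xFB2ED
s_5 = InvRound(s_4, k_1) = 0x4E840
s_6 = InvRound(s_5, k_0) = 0xF0525

0xF0525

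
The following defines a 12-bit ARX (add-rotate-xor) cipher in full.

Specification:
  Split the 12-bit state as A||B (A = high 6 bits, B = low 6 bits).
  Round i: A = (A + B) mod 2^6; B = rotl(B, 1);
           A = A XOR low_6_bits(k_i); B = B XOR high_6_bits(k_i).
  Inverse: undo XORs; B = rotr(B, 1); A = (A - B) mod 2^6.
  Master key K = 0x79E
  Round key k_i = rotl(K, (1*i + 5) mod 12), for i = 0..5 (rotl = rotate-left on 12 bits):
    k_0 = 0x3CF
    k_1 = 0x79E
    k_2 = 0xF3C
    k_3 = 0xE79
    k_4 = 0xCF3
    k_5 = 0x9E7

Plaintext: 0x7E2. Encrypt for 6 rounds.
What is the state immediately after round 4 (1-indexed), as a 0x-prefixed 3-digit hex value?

0xB68

s_0 = plaintext = 0x7E2
s_1 = Round(s_0, k_0) = 0x38A
s_2 = Round(s_1, k_1) = 0x18A
s_3 = Round(s_2, k_2) = 0xB28
s_4 = Round(s_3, k_3) = 0xB68
s_5 = Round(s_4, k_4) = 0x9A2
s_6 = Round(s_5, k_5) = 0xBE2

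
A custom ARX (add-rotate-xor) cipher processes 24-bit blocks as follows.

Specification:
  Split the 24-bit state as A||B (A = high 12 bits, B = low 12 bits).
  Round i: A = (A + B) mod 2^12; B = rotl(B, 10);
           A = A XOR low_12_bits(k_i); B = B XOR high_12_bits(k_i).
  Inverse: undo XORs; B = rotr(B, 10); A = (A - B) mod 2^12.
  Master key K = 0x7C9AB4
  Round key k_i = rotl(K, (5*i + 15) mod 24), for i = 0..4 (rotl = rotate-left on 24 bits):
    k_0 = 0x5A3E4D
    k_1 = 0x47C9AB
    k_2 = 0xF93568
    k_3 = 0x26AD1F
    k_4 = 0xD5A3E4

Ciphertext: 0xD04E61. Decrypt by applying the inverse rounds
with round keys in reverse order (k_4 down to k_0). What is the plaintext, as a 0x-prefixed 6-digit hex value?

s_0 = ciphertext = 0xD04E61
s_1 = InvRound(s_0, k_4) = 0x1F4CEC
s_2 = InvRound(s_1, k_3) = 0x2D0A1B
s_3 = InvRound(s_2, k_2) = 0x197621
s_4 = InvRound(s_3, k_1) = 0xEC8974
s_5 = InvRound(s_4, k_0) = 0xD2635F

0xD2635F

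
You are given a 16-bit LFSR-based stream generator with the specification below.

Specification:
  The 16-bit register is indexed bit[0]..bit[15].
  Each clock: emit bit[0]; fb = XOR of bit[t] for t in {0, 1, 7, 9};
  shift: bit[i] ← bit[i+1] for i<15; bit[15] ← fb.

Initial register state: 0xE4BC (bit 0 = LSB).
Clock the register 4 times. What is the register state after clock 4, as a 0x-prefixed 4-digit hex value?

0x9E4B

reg_0 = 0xE4BC
clock 1: out=0, reg = 0xF25E
clock 2: out=0, reg = 0x792F
clock 3: out=1, reg = 0x3C97
clock 4: out=1, reg = 0x9E4B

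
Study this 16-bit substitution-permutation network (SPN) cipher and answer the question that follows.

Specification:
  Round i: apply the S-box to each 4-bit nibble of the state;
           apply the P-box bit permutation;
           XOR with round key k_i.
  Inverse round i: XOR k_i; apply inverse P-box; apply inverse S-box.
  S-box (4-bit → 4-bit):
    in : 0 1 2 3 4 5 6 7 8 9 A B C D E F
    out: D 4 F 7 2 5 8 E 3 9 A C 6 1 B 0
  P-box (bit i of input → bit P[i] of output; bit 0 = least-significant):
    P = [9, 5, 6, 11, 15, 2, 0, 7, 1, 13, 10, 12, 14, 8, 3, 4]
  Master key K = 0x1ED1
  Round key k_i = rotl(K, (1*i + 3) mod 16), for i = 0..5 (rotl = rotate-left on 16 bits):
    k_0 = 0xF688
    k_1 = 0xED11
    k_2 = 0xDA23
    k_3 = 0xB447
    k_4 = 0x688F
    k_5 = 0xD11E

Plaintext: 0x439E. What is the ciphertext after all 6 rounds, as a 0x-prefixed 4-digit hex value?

s_0 = plaintext = 0x439E
s_1 = Round(s_0, k_0) = 0x592A
s_2 = Round(s_1, k_1) = 0x35BE
s_3 = Round(s_2, k_2) = 0x9588
s_4 = Round(s_3, k_3) = 0x7271
s_5 = Round(s_4, k_4) = 0x5D50
s_6 = Round(s_5, k_5) = 0x1B55

0x1B55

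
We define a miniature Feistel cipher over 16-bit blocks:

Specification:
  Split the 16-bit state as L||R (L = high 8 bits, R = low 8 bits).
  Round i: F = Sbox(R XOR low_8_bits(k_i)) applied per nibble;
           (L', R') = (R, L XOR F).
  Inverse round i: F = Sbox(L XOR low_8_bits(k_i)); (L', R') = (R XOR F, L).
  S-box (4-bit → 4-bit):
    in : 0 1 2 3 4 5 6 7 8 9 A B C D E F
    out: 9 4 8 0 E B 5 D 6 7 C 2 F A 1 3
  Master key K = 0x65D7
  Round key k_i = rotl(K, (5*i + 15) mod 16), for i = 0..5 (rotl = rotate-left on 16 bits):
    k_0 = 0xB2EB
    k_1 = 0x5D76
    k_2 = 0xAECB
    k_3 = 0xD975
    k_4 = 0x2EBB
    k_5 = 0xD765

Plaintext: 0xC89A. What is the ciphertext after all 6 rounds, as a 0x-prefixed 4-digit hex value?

0x6C61

s_0 = plaintext = 0xC89A
s_1 = Round(s_0, k_0) = 0x9A1C
s_2 = Round(s_1, k_1) = 0x1CC6
s_3 = Round(s_2, k_2) = 0xC686
s_4 = Round(s_3, k_3) = 0x86F6
s_5 = Round(s_4, k_4) = 0xF66C
s_6 = Round(s_5, k_5) = 0x6C61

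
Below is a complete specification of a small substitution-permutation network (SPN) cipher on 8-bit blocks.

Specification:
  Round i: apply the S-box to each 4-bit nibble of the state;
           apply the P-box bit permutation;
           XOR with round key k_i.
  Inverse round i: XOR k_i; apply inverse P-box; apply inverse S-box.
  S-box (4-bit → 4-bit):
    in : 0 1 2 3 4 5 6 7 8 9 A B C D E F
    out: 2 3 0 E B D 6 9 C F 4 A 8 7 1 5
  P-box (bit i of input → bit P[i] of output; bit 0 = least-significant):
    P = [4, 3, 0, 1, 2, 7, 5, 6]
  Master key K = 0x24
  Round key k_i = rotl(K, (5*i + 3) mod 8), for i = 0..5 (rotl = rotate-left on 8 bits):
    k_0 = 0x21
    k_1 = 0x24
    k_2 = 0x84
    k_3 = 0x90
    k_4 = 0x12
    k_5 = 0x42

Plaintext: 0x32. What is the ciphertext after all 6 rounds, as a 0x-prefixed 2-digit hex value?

s_0 = plaintext = 0x32
s_1 = Round(s_0, k_0) = 0xC1
s_2 = Round(s_1, k_1) = 0x7C
s_3 = Round(s_2, k_2) = 0xC2
s_4 = Round(s_3, k_3) = 0xD0
s_5 = Round(s_4, k_4) = 0xBE
s_6 = Round(s_5, k_5) = 0x92

0x92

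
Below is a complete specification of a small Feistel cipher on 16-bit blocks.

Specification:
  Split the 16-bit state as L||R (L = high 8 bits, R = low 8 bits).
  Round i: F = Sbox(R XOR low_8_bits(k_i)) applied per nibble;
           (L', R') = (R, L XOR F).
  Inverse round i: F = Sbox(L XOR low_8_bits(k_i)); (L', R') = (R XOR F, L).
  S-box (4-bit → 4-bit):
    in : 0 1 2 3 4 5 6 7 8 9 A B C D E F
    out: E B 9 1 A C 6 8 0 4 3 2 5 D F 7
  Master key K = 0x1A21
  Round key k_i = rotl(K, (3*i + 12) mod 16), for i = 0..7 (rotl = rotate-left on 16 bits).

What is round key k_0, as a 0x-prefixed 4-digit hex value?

0x11A2

K = 0x1A21
k_0 = rotl(K, (3*0+12) mod 16) = rotl(K, 12) = 0x11A2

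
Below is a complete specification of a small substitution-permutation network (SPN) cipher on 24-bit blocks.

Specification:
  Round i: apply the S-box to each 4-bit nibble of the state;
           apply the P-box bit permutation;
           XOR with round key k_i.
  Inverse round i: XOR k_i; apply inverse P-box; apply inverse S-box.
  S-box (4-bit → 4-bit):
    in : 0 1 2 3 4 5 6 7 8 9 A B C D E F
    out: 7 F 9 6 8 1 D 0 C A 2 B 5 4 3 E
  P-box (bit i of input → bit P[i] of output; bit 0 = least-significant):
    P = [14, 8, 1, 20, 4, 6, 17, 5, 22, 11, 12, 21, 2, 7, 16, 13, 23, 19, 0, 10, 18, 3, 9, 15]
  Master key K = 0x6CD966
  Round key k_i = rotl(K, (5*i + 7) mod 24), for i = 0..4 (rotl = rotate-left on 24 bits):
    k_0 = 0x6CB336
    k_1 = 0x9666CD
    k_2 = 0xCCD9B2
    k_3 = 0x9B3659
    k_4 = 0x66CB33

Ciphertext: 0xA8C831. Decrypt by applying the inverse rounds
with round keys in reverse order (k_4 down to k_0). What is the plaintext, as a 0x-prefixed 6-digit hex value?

0x877543

s_0 = ciphertext = 0xA8C831
s_1 = InvRound(s_0, k_4) = 0xCE75D3
s_2 = InvRound(s_1, k_3) = 0x073571
s_3 = InvRound(s_2, k_2) = 0x41FE3C
s_4 = InvRound(s_3, k_1) = 0x2C3014
s_5 = InvRound(s_4, k_0) = 0x877543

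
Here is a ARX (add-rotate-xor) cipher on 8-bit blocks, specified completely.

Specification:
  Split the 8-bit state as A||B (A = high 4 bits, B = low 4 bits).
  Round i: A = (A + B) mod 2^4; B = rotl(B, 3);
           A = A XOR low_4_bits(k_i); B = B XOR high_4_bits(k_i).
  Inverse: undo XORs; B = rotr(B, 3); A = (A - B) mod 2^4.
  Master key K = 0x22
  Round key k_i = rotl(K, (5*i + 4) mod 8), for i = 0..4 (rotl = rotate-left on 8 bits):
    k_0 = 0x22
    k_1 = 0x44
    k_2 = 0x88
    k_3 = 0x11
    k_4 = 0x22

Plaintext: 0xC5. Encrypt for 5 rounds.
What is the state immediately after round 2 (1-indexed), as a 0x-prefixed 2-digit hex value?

0xF0

s_0 = plaintext = 0xC5
s_1 = Round(s_0, k_0) = 0x38
s_2 = Round(s_1, k_1) = 0xF0
s_3 = Round(s_2, k_2) = 0x78
s_4 = Round(s_3, k_3) = 0xE5
s_5 = Round(s_4, k_4) = 0x18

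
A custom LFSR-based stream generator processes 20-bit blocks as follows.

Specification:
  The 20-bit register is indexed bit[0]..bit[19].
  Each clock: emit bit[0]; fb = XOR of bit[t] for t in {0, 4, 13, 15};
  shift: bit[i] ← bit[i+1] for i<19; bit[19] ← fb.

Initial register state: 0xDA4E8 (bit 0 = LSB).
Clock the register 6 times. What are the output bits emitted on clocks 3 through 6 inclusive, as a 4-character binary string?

reg_0 = 0xDA4E8
clock 1: out=0, reg = 0x6D274
clock 2: out=0, reg = 0x3693A
clock 3: out=0, reg = 0x1B49D
clock 4: out=1, reg = 0x0DA4E
clock 5: out=0, reg = 0x86D27
clock 6: out=1, reg = 0x43693

0101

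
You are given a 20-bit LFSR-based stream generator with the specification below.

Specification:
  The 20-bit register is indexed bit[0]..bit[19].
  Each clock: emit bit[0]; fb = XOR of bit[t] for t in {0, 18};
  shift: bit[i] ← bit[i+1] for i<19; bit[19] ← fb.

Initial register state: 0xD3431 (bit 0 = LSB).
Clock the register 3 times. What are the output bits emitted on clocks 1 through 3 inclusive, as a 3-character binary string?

reg_0 = 0xD3431
clock 1: out=1, reg = 0x69A18
clock 2: out=0, reg = 0xB4D0C
clock 3: out=0, reg = 0x5A686

100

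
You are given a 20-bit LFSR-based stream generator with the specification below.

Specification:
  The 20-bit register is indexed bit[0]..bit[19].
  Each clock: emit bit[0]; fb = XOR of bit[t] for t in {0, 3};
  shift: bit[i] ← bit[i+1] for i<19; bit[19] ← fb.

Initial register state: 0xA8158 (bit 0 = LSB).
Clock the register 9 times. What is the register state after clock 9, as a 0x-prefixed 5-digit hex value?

0xB9D40

reg_0 = 0xA8158
clock 1: out=0, reg = 0xD40AC
clock 2: out=0, reg = 0xEA056
clock 3: out=0, reg = 0x7502B
clock 4: out=1, reg = 0x3A815
clock 5: out=1, reg = 0x9D40A
clock 6: out=0, reg = 0xCEA05
clock 7: out=1, reg = 0xE7502
clock 8: out=0, reg = 0x73A81
clock 9: out=1, reg = 0xB9D40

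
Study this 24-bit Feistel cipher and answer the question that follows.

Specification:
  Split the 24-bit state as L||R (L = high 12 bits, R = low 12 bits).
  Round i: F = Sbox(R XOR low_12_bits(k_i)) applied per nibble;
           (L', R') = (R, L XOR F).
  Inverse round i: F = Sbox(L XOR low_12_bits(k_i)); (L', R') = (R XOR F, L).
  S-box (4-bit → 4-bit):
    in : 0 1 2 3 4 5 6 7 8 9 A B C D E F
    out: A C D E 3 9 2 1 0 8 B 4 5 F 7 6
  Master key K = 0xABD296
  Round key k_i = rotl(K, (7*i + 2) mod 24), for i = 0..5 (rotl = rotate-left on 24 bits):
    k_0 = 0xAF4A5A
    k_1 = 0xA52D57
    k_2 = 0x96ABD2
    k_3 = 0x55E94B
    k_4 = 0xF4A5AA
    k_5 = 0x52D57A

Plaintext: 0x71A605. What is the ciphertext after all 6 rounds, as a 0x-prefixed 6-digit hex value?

0x8DC98B

s_0 = plaintext = 0x71A605
s_1 = Round(s_0, k_0) = 0x60528C
s_2 = Round(s_1, k_1) = 0x28C0F1
s_3 = Round(s_2, k_2) = 0x0F1652
s_4 = Round(s_3, k_3) = 0x652639
s_5 = Round(s_4, k_4) = 0x6398DC
s_6 = Round(s_5, k_5) = 0x8DC98B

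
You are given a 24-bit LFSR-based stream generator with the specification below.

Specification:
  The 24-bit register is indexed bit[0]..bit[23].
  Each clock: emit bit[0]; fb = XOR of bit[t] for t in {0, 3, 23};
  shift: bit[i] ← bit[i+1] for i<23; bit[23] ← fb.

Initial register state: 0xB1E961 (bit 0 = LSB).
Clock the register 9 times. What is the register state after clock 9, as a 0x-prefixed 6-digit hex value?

reg_0 = 0xB1E961
clock 1: out=1, reg = 0x58F4B0
clock 2: out=0, reg = 0x2C7A58
clock 3: out=0, reg = 0x963D2C
clock 4: out=0, reg = 0x4B1E96
clock 5: out=0, reg = 0x258F4B
clock 6: out=1, reg = 0x12C7A5
clock 7: out=1, reg = 0x8963D2
clock 8: out=0, reg = 0xC4B1E9
clock 9: out=1, reg = 0xE258F4

0xE258F4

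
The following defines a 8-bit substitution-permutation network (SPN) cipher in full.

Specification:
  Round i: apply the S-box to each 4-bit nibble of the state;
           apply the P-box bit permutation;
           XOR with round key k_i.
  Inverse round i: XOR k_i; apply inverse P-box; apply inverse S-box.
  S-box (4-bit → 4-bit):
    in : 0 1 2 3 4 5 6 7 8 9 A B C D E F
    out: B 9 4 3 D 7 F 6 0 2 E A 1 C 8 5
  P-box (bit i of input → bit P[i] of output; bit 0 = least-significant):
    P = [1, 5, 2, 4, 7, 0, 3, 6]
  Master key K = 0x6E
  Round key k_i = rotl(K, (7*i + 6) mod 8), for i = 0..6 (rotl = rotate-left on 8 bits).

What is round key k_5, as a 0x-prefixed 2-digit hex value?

K = 0x6E
k_0 = rotl(K, (7*0+6) mod 8) = rotl(K, 6) = 0x9B
k_1 = rotl(K, (7*1+6) mod 8) = rotl(K, 5) = 0xCD
k_2 = rotl(K, (7*2+6) mod 8) = rotl(K, 4) = 0xE6
k_3 = rotl(K, (7*3+6) mod 8) = rotl(K, 3) = 0x73
k_4 = rotl(K, (7*4+6) mod 8) = rotl(K, 2) = 0xB9
k_5 = rotl(K, (7*5+6) mod 8) = rotl(K, 1) = 0xDC

0xDC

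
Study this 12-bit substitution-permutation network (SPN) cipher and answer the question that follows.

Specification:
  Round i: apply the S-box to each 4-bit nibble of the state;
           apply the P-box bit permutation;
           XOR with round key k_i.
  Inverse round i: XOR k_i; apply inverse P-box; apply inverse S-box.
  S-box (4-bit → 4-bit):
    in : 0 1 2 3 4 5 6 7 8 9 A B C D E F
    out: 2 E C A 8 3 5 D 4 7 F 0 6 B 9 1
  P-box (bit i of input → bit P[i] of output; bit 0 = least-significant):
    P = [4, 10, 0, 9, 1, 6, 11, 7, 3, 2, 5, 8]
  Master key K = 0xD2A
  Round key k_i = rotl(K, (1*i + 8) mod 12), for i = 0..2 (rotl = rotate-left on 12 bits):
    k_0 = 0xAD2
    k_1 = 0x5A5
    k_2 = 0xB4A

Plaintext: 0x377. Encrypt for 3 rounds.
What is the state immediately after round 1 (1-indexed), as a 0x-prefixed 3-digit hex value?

s_0 = plaintext = 0x377
s_1 = Round(s_0, k_0) = 0x145
s_2 = Round(s_1, k_1) = 0x011
s_3 = Round(s_2, k_2) = 0x58F

0x145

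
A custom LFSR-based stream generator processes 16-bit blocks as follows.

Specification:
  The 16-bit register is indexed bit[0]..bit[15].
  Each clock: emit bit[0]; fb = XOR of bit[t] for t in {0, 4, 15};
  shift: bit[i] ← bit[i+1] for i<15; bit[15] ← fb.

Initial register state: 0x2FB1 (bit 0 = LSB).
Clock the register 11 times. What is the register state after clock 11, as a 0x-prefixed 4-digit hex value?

0x98C5

reg_0 = 0x2FB1
clock 1: out=1, reg = 0x17D8
clock 2: out=0, reg = 0x8BEC
clock 3: out=0, reg = 0xC5F6
clock 4: out=0, reg = 0x62FB
clock 5: out=1, reg = 0x317D
clock 6: out=1, reg = 0x18BE
clock 7: out=0, reg = 0x8C5F
clock 8: out=1, reg = 0xC62F
clock 9: out=1, reg = 0x6317
clock 10: out=1, reg = 0x318B
clock 11: out=1, reg = 0x98C5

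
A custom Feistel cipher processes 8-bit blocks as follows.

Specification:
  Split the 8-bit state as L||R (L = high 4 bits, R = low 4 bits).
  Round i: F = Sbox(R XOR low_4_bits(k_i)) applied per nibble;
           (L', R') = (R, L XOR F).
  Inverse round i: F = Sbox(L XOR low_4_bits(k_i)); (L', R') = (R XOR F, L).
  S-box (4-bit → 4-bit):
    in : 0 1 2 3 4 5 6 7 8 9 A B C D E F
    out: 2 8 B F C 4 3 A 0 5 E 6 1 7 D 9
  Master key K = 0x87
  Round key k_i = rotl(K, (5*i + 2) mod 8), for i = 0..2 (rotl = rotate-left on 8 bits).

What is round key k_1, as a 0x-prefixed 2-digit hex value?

0xC3

K = 0x87
k_0 = rotl(K, (5*0+2) mod 8) = rotl(K, 2) = 0x1E
k_1 = rotl(K, (5*1+2) mod 8) = rotl(K, 7) = 0xC3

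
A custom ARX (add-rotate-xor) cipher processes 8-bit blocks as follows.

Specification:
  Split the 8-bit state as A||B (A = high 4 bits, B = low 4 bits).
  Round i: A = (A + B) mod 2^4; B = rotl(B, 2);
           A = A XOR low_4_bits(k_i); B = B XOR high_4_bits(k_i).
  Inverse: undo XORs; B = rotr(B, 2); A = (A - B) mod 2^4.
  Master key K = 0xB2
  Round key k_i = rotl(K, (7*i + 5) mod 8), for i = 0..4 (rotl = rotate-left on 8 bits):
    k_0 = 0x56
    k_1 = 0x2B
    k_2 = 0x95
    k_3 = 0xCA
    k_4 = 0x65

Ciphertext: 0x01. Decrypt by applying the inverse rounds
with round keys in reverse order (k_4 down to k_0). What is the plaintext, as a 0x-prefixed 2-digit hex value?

s_0 = ciphertext = 0x01
s_1 = InvRound(s_0, k_4) = 0x8D
s_2 = InvRound(s_1, k_3) = 0xE4
s_3 = InvRound(s_2, k_2) = 0x47
s_4 = InvRound(s_3, k_1) = 0xA5
s_5 = InvRound(s_4, k_0) = 0xC0

0xC0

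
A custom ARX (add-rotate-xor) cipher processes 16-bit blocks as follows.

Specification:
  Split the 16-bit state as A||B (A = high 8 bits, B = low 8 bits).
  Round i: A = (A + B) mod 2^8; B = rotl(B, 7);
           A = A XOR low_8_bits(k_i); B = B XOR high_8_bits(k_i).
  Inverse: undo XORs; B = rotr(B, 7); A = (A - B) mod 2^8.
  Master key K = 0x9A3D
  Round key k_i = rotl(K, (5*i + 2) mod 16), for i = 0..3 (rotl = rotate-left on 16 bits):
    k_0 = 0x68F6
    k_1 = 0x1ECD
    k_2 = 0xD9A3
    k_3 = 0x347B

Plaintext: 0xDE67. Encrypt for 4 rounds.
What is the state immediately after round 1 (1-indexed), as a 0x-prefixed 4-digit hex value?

s_0 = plaintext = 0xDE67
s_1 = Round(s_0, k_0) = 0xB3DB
s_2 = Round(s_1, k_1) = 0x43F3
s_3 = Round(s_2, k_2) = 0x9520
s_4 = Round(s_3, k_3) = 0xCE24

0xB3DB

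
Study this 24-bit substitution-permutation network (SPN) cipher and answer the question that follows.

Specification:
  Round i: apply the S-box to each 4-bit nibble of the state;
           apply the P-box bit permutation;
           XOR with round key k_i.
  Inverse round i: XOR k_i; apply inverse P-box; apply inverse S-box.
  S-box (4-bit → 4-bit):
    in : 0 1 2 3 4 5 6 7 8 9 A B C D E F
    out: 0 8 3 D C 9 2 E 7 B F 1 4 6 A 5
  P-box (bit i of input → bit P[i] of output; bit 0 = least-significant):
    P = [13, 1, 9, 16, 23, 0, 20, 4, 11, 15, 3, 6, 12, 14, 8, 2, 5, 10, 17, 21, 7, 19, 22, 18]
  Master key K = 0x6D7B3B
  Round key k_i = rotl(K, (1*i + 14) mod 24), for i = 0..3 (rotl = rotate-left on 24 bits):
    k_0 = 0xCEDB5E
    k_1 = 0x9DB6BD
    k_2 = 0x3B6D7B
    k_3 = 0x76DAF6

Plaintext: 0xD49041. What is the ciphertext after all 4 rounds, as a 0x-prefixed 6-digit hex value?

0x8B7996

s_0 = plaintext = 0xD49041
s_1 = Round(s_0, k_0) = 0xB58B4A
s_2 = Round(s_1, k_1) = 0xACCD0F
s_3 = Round(s_2, k_2) = 0x75CEF3
s_4 = Round(s_3, k_3) = 0x8B7996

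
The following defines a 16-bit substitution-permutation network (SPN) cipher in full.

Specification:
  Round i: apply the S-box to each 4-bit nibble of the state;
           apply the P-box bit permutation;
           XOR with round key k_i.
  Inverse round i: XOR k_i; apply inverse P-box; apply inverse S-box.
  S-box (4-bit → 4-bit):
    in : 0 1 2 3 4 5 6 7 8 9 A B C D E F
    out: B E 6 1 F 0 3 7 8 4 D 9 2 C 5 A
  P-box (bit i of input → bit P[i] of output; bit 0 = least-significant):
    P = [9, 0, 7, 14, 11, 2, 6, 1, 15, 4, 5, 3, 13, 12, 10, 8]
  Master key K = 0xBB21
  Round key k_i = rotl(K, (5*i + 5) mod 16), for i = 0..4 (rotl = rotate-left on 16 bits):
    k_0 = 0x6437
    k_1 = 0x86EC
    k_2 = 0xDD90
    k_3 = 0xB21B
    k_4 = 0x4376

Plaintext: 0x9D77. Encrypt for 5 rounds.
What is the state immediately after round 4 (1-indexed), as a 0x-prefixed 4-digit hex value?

s_0 = plaintext = 0x9D77
s_1 = Round(s_0, k_0) = 0x6ADA
s_2 = Round(s_1, k_1) = 0x7406
s_3 = Round(s_2, k_2) = 0x63AF
s_4 = Round(s_3, k_3) = 0x4A58
s_5 = Round(s_4, k_4) = 0xB65E

0x4A58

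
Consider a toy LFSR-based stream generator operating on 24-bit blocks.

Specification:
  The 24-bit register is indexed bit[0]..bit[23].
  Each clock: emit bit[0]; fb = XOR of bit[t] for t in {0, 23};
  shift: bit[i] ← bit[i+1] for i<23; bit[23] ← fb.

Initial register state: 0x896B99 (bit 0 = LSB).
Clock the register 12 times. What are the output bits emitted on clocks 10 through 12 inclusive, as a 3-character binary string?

101

reg_0 = 0x896B99
clock 1: out=1, reg = 0x44B5CC
clock 2: out=0, reg = 0x225AE6
clock 3: out=0, reg = 0x112D73
clock 4: out=1, reg = 0x8896B9
clock 5: out=1, reg = 0x444B5C
clock 6: out=0, reg = 0x2225AE
clock 7: out=0, reg = 0x1112D7
clock 8: out=1, reg = 0x88896B
clock 9: out=1, reg = 0x4444B5
clock 10: out=1, reg = 0xA2225A
clock 11: out=0, reg = 0xD1112D
clock 12: out=1, reg = 0x688896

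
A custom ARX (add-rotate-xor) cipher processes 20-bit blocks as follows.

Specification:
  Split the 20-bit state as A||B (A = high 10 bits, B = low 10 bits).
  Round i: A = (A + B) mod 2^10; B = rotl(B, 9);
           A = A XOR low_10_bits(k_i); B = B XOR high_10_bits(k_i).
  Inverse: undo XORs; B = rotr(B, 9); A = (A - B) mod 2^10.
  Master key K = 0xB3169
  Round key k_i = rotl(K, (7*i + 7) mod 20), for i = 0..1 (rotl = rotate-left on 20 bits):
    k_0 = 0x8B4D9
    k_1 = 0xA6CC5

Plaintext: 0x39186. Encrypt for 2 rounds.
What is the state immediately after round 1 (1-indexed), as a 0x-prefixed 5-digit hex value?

0xACEEE

s_0 = plaintext = 0x39186
s_1 = Round(s_0, k_0) = 0xACEEE
s_2 = Round(s_1, k_1) = 0x593EC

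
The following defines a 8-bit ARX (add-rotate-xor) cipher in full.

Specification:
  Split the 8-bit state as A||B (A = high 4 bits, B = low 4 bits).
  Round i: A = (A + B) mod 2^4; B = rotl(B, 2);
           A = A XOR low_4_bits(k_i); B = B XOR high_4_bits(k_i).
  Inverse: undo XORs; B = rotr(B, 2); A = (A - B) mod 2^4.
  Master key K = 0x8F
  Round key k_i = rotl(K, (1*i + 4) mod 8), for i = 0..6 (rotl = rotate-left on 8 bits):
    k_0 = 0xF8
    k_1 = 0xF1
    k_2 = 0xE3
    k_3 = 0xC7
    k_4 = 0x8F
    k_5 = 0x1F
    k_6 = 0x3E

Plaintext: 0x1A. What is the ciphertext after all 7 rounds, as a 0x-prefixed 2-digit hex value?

0x18

s_0 = plaintext = 0x1A
s_1 = Round(s_0, k_0) = 0x35
s_2 = Round(s_1, k_1) = 0x9A
s_3 = Round(s_2, k_2) = 0x04
s_4 = Round(s_3, k_3) = 0x3D
s_5 = Round(s_4, k_4) = 0xFF
s_6 = Round(s_5, k_5) = 0x1E
s_7 = Round(s_6, k_6) = 0x18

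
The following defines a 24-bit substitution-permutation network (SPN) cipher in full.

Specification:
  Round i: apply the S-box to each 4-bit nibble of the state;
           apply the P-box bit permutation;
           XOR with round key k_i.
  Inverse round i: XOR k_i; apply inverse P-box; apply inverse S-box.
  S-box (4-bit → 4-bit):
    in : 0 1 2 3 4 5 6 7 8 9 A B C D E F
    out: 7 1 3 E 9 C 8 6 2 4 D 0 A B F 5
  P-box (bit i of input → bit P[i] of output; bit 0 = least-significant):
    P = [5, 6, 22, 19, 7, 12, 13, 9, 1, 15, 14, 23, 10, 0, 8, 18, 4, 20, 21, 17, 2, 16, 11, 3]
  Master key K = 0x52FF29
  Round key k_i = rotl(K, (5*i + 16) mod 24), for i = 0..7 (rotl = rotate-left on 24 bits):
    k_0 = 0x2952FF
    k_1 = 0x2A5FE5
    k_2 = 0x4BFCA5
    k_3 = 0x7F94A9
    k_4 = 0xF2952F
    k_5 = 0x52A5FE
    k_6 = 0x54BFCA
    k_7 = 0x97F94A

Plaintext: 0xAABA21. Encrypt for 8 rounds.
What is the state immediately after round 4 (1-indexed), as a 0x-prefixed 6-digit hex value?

0x0D0526

s_0 = plaintext = 0xAABA21
s_1 = Round(s_0, k_0) = 0x8B0A41
s_2 = Round(s_1, k_1) = 0xAB1846
s_3 = Round(s_2, k_2) = 0x437229
s_4 = Round(s_3, k_3) = 0x0D0526
s_5 = Round(s_4, k_4) = 0x69C8BA
s_6 = Round(s_5, k_5) = 0x3E25D7
s_7 = Round(s_6, k_6) = 0xA7E113
s_8 = Round(s_7, k_7) = 0xEBF485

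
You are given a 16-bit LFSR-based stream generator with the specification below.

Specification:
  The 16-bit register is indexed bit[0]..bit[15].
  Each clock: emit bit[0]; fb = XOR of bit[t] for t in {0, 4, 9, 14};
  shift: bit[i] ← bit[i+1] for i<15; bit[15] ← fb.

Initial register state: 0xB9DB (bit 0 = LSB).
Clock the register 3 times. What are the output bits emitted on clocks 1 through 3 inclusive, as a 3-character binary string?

reg_0 = 0xB9DB
clock 1: out=1, reg = 0x5CED
clock 2: out=1, reg = 0x2E76
clock 3: out=0, reg = 0x173B

110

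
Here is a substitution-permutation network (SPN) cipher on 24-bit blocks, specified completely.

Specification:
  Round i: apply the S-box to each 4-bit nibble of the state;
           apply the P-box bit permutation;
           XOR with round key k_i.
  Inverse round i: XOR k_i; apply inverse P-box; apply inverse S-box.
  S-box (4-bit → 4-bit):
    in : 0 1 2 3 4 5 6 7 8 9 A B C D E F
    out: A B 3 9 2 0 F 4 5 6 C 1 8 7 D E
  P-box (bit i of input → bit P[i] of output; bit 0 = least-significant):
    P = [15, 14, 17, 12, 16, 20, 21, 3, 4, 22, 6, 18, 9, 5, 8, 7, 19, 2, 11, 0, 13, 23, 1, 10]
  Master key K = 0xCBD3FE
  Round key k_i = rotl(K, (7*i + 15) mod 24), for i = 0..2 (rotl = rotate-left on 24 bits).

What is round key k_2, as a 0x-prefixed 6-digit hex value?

0x7A7FD9

K = 0xCBD3FE
k_0 = rotl(K, (7*0+15) mod 24) = rotl(K, 15) = 0xFF65E9
k_1 = rotl(K, (7*1+15) mod 24) = rotl(K, 22) = 0xB2F4FF
k_2 = rotl(K, (7*2+15) mod 24) = rotl(K, 5) = 0x7A7FD9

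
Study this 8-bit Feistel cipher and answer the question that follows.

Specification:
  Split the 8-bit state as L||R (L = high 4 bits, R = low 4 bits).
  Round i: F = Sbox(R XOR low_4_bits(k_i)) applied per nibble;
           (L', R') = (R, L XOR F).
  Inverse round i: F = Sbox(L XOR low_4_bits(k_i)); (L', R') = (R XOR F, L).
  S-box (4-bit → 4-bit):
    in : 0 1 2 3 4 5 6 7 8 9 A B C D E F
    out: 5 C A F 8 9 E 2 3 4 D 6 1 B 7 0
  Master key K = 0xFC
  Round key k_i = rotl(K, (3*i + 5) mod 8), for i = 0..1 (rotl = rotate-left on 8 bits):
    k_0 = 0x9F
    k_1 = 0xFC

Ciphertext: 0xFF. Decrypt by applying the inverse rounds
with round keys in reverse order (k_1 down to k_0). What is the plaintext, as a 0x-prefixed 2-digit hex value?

0xF0

s_0 = ciphertext = 0xFF
s_1 = InvRound(s_0, k_1) = 0x0F
s_2 = InvRound(s_1, k_0) = 0xF0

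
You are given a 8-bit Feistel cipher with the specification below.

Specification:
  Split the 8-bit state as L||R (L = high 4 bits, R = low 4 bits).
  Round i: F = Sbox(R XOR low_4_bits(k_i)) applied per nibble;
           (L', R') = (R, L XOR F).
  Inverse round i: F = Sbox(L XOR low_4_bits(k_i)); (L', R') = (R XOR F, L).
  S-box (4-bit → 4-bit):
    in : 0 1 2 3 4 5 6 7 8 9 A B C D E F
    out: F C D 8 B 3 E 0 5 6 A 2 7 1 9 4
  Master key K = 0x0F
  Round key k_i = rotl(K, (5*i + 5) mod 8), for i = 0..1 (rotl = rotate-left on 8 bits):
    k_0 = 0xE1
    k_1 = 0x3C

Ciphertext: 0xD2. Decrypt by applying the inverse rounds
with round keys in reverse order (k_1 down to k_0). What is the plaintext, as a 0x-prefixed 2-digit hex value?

s_0 = ciphertext = 0xD2
s_1 = InvRound(s_0, k_1) = 0xED
s_2 = InvRound(s_1, k_0) = 0x9E

0x9E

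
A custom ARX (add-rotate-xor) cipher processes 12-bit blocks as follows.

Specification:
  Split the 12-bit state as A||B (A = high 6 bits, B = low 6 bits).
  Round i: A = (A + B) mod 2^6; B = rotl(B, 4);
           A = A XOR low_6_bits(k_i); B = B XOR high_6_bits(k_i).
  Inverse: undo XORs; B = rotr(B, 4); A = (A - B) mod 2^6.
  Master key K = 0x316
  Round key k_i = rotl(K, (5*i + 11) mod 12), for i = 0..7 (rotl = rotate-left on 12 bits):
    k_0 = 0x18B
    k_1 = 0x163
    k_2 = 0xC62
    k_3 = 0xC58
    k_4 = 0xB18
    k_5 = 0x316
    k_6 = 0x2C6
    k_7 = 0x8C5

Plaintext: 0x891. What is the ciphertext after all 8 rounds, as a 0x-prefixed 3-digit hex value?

0x277

s_0 = plaintext = 0x891
s_1 = Round(s_0, k_0) = 0xE12
s_2 = Round(s_1, k_1) = 0xA61
s_3 = Round(s_2, k_2) = 0xA29
s_4 = Round(s_3, k_3) = 0x26B
s_5 = Round(s_4, k_4) = 0xB16
s_6 = Round(s_5, k_5) = 0x529
s_7 = Round(s_6, k_6) = 0xED1
s_8 = Round(s_7, k_7) = 0x277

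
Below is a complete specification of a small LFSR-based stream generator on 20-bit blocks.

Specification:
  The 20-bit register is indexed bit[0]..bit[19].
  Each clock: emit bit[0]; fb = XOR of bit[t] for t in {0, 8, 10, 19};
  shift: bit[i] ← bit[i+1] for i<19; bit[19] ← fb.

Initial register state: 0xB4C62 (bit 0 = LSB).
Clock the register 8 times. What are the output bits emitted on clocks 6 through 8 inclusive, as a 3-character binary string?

110

reg_0 = 0xB4C62
clock 1: out=0, reg = 0x5A631
clock 2: out=1, reg = 0x2D318
clock 3: out=0, reg = 0x9698C
clock 4: out=0, reg = 0x4B4C6
clock 5: out=0, reg = 0xA5A63
clock 6: out=1, reg = 0x52D31
clock 7: out=1, reg = 0xA9698
clock 8: out=0, reg = 0x54B4C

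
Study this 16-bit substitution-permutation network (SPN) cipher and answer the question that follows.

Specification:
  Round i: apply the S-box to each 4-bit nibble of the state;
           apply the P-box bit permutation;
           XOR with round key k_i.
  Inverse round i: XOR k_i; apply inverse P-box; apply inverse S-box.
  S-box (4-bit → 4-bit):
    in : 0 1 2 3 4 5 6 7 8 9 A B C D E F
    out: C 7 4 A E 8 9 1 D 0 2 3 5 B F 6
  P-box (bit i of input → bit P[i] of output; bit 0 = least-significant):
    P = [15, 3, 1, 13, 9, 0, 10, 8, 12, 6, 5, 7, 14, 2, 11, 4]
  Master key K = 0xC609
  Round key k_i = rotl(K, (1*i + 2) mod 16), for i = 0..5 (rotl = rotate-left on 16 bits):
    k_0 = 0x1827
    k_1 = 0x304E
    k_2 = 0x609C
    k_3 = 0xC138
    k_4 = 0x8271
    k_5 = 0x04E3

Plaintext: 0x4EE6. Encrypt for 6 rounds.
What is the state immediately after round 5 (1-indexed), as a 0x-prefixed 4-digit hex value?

0xA5C6

s_0 = plaintext = 0x4EE6
s_1 = Round(s_0, k_0) = 0xA7D2
s_2 = Round(s_1, k_1) = 0x2349
s_3 = Round(s_2, k_2) = 0x6D5D
s_4 = Round(s_3, k_3) = 0x30E0
s_5 = Round(s_4, k_4) = 0xA5C6
s_6 = Round(s_5, k_5) = 0xA267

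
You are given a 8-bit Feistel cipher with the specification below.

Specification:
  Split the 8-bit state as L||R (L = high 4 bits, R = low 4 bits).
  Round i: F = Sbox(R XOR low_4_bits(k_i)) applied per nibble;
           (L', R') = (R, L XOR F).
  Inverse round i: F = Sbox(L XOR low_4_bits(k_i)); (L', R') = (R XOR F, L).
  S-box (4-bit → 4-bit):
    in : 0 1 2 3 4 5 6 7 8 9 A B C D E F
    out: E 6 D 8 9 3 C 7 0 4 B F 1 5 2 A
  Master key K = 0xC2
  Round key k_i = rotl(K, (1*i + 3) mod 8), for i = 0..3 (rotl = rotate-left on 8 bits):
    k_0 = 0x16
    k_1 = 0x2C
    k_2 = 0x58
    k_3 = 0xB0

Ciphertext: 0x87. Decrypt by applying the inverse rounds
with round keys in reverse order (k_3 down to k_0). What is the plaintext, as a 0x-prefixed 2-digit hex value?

s_0 = ciphertext = 0x87
s_1 = InvRound(s_0, k_3) = 0x78
s_2 = InvRound(s_1, k_2) = 0x27
s_3 = InvRound(s_2, k_1) = 0x52
s_4 = InvRound(s_3, k_0) = 0xA5

0xA5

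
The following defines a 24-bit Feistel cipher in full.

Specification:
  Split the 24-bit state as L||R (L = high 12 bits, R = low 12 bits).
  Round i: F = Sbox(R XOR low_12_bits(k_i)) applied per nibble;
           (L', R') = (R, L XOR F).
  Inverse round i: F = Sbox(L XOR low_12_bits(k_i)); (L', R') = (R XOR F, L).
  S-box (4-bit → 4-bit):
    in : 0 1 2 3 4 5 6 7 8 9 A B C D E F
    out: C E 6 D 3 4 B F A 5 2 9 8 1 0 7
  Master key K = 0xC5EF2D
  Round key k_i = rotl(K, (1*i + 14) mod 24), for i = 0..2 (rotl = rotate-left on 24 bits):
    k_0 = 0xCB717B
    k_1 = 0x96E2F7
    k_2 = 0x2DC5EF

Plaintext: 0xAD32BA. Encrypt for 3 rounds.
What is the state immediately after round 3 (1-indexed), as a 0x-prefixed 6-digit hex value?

s_0 = plaintext = 0xAD32BA
s_1 = Round(s_0, k_0) = 0x2BA75D
s_2 = Round(s_1, k_1) = 0x75D698
s_3 = Round(s_2, k_2) = 0x698AA2

0x698AA2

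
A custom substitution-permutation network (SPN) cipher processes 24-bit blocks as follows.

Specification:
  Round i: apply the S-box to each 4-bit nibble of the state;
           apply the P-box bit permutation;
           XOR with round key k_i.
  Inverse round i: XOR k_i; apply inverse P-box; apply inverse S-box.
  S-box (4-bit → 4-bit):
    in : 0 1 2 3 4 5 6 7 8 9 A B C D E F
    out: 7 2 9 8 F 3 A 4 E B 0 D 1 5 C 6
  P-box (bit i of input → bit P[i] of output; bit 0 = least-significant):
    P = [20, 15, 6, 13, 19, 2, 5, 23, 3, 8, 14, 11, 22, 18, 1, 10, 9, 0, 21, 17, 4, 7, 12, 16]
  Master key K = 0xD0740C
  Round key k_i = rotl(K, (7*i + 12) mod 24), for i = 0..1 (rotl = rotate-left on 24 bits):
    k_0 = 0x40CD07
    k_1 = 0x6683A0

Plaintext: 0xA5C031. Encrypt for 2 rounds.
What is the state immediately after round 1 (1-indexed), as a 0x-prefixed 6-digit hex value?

0x800E0E

s_0 = plaintext = 0xA5C031
s_1 = Round(s_0, k_0) = 0x800E0E
s_2 = Round(s_1, k_1) = 0x0BF947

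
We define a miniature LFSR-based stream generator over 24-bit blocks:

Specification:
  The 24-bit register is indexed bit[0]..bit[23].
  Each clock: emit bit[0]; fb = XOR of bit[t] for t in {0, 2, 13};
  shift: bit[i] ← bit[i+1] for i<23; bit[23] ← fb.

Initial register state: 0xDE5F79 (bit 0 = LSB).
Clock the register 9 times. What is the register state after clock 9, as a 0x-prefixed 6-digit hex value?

0x2AEF2F

reg_0 = 0xDE5F79
clock 1: out=1, reg = 0xEF2FBC
clock 2: out=0, reg = 0x7797DE
clock 3: out=0, reg = 0xBBCBEF
clock 4: out=1, reg = 0x5DE5F7
clock 5: out=1, reg = 0xAEF2FB
clock 6: out=1, reg = 0x57797D
clock 7: out=1, reg = 0xABBCBE
clock 8: out=0, reg = 0x55DE5F
clock 9: out=1, reg = 0x2AEF2F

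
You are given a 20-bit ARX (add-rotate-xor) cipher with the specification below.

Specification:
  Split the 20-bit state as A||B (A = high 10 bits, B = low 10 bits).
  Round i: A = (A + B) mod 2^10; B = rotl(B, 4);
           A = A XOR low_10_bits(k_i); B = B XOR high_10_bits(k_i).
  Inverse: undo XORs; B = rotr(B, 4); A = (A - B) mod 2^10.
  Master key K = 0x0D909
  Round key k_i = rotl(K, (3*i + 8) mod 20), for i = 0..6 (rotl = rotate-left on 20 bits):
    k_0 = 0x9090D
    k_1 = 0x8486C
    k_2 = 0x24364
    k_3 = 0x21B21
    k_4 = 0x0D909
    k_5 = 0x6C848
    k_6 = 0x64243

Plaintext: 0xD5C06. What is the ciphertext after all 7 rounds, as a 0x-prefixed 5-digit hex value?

0x0B690

s_0 = plaintext = 0xD5C06
s_1 = Round(s_0, k_0) = 0x94222
s_2 = Round(s_1, k_1) = 0x0783A
s_3 = Round(s_2, k_2) = 0xCF330
s_4 = Round(s_3, k_3) = 0x5378A
s_5 = Round(s_4, k_4) = 0x77898
s_6 = Round(s_5, k_5) = 0x8F830
s_7 = Round(s_6, k_6) = 0x0B690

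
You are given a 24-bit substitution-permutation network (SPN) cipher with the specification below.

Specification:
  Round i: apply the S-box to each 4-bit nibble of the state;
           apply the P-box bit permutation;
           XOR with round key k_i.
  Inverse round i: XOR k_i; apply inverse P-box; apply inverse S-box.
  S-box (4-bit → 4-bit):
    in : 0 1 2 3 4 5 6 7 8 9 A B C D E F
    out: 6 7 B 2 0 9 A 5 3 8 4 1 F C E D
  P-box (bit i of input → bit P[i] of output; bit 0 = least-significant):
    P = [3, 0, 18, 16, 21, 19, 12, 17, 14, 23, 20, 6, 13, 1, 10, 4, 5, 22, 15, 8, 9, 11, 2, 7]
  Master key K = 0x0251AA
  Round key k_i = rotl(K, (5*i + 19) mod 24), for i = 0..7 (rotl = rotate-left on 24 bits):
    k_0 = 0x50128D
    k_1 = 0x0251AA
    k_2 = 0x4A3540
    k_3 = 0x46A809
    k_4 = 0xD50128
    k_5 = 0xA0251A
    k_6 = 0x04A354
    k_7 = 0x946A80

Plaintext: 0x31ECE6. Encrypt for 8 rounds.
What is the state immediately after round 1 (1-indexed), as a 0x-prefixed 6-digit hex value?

s_0 = plaintext = 0x31ECE6
s_1 = Round(s_0, k_0) = 0x8BCEFE
s_2 = Round(s_1, k_1) = 0xB56FD9
s_3 = Round(s_2, k_2) = 0x596632
s_4 = Round(s_3, k_3) = 0xCFABD2
s_5 = Round(s_4, k_4) = 0xD6DE85
s_6 = Round(s_5, k_5) = 0x5920C6
s_7 = Round(s_6, k_6) = 0xBF90C7
s_8 = Round(s_7, k_7) = 0x2AF9B8

0x8BCEFE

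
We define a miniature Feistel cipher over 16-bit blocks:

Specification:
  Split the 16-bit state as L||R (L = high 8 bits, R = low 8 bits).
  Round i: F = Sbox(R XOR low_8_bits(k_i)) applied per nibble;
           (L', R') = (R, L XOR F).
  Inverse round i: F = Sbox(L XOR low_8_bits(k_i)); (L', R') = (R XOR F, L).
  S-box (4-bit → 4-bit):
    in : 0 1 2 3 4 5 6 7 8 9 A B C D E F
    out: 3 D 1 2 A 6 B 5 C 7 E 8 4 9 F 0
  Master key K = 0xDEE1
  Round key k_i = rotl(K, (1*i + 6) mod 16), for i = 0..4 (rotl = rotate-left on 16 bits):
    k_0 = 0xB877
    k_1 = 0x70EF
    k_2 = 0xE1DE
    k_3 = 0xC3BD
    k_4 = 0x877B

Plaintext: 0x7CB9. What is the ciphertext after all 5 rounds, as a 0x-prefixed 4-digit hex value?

0xE940

s_0 = plaintext = 0x7CB9
s_1 = Round(s_0, k_0) = 0xB933
s_2 = Round(s_1, k_1) = 0x332D
s_3 = Round(s_2, k_2) = 0x2D31
s_4 = Round(s_3, k_3) = 0x31E9
s_5 = Round(s_4, k_4) = 0xE940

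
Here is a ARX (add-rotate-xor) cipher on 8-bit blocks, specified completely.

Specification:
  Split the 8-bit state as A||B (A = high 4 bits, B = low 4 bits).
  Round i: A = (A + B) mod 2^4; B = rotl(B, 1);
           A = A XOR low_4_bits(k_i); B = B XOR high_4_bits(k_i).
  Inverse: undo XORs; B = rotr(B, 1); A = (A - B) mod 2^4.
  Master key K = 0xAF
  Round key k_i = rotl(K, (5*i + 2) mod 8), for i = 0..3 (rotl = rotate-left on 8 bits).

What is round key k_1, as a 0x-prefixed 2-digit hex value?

0xD7

K = 0xAF
k_0 = rotl(K, (5*0+2) mod 8) = rotl(K, 2) = 0xBE
k_1 = rotl(K, (5*1+2) mod 8) = rotl(K, 7) = 0xD7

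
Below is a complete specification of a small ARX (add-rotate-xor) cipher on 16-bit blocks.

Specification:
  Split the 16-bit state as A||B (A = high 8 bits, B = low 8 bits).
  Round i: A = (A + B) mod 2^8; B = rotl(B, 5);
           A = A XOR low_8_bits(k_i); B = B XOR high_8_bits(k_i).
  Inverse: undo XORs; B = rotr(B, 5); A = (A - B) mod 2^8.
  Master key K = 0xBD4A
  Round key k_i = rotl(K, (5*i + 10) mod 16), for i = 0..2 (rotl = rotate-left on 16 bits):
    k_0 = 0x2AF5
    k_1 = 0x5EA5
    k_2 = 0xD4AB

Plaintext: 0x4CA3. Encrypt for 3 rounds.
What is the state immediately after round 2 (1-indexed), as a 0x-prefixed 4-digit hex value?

s_0 = plaintext = 0x4CA3
s_1 = Round(s_0, k_0) = 0x1A5E
s_2 = Round(s_1, k_1) = 0xDD95
s_3 = Round(s_2, k_2) = 0xD966

0xDD95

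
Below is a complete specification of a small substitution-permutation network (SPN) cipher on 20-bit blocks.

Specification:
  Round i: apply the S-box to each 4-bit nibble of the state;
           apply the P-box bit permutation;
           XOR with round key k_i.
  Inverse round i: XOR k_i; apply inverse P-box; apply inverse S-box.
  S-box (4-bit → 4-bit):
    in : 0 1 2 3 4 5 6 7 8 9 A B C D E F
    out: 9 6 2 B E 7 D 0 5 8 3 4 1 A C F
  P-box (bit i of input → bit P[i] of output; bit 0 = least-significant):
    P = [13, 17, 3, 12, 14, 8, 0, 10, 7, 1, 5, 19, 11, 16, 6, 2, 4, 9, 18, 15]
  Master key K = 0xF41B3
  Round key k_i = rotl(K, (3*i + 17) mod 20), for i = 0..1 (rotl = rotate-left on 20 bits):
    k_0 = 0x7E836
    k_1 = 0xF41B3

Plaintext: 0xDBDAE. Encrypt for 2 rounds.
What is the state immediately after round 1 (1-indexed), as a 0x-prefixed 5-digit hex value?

0xF3B7C

s_0 = plaintext = 0xDBDAE
s_1 = Round(s_0, k_0) = 0xF3B7C
s_2 = Round(s_1, k_1) = 0xAEB87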